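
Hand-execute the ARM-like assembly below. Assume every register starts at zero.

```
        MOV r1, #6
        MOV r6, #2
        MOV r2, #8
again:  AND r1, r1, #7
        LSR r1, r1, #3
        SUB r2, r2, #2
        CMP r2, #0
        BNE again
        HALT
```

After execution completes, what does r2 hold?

0

after MOV r1, #6: r1=6
after MOV r6, #2: r6=2
after MOV r2, #8: r2=8
after AND r1, r1, #7: r1=6&7=6
after LSR r1, r1, #3: r1=6>>3=0
after SUB r2, r2, #2: r2=8-2=6
CMP r2, #0  (cmp 6,0)
BNE again: taken
after AND r1, r1, #7: r1=0&7=0
after LSR r1, r1, #3: r1=0>>3=0
after SUB r2, r2, #2: r2=6-2=4
CMP r2, #0  (cmp 4,0)
BNE again: taken
after AND r1, r1, #7: r1=0&7=0
after LSR r1, r1, #3: r1=0>>3=0
after SUB r2, r2, #2: r2=4-2=2
CMP r2, #0  (cmp 2,0)
BNE again: taken
after AND r1, r1, #7: r1=0&7=0
after LSR r1, r1, #3: r1=0>>3=0
after SUB r2, r2, #2: r2=2-2=0
CMP r2, #0  (cmp 0,0)
BNE again: not taken
halt.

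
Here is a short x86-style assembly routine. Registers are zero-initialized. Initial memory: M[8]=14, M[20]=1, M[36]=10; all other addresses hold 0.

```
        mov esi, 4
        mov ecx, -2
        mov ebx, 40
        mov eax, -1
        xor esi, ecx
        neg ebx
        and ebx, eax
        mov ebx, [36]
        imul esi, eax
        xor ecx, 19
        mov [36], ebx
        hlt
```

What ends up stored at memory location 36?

10

after mov esi, 4: esi=4
after mov ecx, -2: ecx=-2
after mov ebx, 40: ebx=40
after mov eax, -1: eax=-1
after xor esi, ecx: esi=4^(-2)=-6
after neg ebx: ebx=-(40)=-40
after and ebx, eax: ebx=(-40)&(-1)=-40
after mov ebx, [36]: ebx=M[36]=10
after imul esi, eax: esi=(-6)*(-1)=6
after xor ecx, 19: ecx=(-2)^19=-19
mov [36], ebx → M[36]=10
halt.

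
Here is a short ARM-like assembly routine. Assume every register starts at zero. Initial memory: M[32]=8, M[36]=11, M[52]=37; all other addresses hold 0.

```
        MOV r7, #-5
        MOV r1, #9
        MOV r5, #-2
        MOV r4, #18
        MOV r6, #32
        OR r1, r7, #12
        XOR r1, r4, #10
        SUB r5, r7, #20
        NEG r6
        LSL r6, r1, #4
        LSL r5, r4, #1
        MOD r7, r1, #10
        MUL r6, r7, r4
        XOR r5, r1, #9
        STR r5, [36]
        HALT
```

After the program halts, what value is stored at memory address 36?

17

after MOV r7, #-5: r7=-5
after MOV r1, #9: r1=9
after MOV r5, #-2: r5=-2
after MOV r4, #18: r4=18
after MOV r6, #32: r6=32
after OR r1, r7, #12: r1=(-5)|12=-1
after XOR r1, r4, #10: r1=18^10=24
after SUB r5, r7, #20: r5=(-5)-20=-25
after NEG r6: r6=-(32)=-32
after LSL r6, r1, #4: r6=24<<4=384
after LSL r5, r4, #1: r5=18<<1=36
after MOD r7, r1, #10: r7=24%10=4
after MUL r6, r7, r4: r6=4*18=72
after XOR r5, r1, #9: r5=24^9=17
STR r5, [36] → M[36]=17
halt.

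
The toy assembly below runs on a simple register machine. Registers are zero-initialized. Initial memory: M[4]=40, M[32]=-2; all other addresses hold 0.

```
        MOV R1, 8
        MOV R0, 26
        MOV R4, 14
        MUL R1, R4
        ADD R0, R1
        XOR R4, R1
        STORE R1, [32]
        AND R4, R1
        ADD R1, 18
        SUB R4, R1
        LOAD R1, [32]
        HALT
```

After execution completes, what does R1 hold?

112

R1=8
R0=26
R4=14
R1=8*14=112
R0=26+112=138
R4=14^112=126
STORE R1, [32] → M[32]=112
R4=126&112=112
R1=112+18=130
R4=112-130=-18
R1=M[32]=112
halt.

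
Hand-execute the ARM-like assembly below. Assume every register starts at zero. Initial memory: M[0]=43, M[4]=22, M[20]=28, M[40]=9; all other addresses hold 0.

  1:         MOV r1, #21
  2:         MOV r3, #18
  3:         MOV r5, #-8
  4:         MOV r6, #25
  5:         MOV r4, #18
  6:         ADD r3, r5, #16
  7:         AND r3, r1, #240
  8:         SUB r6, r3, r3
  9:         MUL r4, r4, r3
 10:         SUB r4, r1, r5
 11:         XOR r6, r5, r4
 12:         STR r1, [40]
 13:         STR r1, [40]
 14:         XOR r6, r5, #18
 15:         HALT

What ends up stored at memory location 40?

MOV r1, #21 → r1=21
MOV r3, #18 → r3=18
MOV r5, #-8 → r5=-8
MOV r6, #25 → r6=25
MOV r4, #18 → r4=18
ADD r3, r5, #16 → r3=(-8)+16=8
AND r3, r1, #240 → r3=21&240=16
SUB r6, r3, r3 → r6=16-16=0
MUL r4, r4, r3 → r4=18*16=288
SUB r4, r1, r5 → r4=21-(-8)=29
XOR r6, r5, r4 → r6=(-8)^29=-27
STR r1, [40] → M[40]=21
STR r1, [40] → M[40]=21
XOR r6, r5, #18 → r6=(-8)^18=-22
halt.

21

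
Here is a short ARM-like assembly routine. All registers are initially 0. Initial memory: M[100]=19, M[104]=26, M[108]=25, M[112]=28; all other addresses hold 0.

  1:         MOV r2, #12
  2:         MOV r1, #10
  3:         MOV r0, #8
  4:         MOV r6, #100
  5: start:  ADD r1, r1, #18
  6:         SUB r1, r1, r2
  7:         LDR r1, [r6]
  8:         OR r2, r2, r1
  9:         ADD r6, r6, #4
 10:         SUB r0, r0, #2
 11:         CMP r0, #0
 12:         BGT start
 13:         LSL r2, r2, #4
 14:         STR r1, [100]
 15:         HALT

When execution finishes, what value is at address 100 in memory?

r2=12
r1=10
r0=8
r6=100
r1=10+18=28
r1=28-12=16
r1=M[100]=19
r2=12|19=31
r6=100+4=104
r0=8-2=6
CMP r0, #0  (cmp 6,0)
BGT start: taken
r1=19+18=37
r1=37-31=6
r1=M[104]=26
r2=31|26=31
r6=104+4=108
r0=6-2=4
CMP r0, #0  (cmp 4,0)
BGT start: taken
r1=26+18=44
r1=44-31=13
r1=M[108]=25
r2=31|25=31
r6=108+4=112
r0=4-2=2
CMP r0, #0  (cmp 2,0)
BGT start: taken
r1=25+18=43
r1=43-31=12
r1=M[112]=28
r2=31|28=31
r6=112+4=116
r0=2-2=0
CMP r0, #0  (cmp 0,0)
BGT start: not taken
r2=31<<4=496
STR r1, [100] → M[100]=28
halt.

28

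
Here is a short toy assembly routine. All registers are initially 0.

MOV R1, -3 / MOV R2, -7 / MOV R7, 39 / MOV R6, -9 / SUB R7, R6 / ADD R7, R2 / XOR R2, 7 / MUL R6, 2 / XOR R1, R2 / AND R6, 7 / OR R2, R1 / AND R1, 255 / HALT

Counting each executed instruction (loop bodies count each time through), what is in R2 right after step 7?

R1=-3
R2=-7
R7=39
R6=-9
R7=39-(-9)=48
R7=48+(-7)=41
R2=(-7)^7=-2
After step 7: R2 = -2.

-2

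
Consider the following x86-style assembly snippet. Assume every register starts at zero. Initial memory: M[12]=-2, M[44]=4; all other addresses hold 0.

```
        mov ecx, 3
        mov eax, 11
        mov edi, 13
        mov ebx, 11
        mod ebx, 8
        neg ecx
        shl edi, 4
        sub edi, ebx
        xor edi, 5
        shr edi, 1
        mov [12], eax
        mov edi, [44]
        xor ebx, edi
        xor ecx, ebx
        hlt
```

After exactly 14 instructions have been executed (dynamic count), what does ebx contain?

7

mov ecx, 3 → ecx=3
mov eax, 11 → eax=11
mov edi, 13 → edi=13
mov ebx, 11 → ebx=11
mod ebx, 8 → ebx=11%8=3
neg ecx → ecx=-(3)=-3
shl edi, 4 → edi=13<<4=208
sub edi, ebx → edi=208-3=205
xor edi, 5 → edi=205^5=200
shr edi, 1 → edi=200>>1=100
mov [12], eax → M[12]=11
mov edi, [44] → edi=M[44]=4
xor ebx, edi → ebx=3^4=7
xor ecx, ebx → ecx=(-3)^7=-6
After step 14: ebx = 7.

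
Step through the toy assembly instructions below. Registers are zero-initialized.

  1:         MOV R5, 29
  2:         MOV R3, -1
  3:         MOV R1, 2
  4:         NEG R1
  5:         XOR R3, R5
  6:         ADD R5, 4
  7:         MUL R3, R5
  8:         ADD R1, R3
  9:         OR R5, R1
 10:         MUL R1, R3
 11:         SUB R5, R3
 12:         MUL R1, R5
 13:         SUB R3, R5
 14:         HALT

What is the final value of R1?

after MOV R5, 29: R5=29
after MOV R3, -1: R3=-1
after MOV R1, 2: R1=2
after NEG R1: R1=-(2)=-2
after XOR R3, R5: R3=(-1)^29=-30
after ADD R5, 4: R5=29+4=33
after MUL R3, R5: R3=(-30)*33=-990
after ADD R1, R3: R1=(-2)+(-990)=-992
after OR R5, R1: R5=33|(-992)=-991
after MUL R1, R3: R1=(-992)*(-990)=982080
after SUB R5, R3: R5=(-991)-(-990)=-1
after MUL R1, R5: R1=982080*(-1)=-982080
after SUB R3, R5: R3=(-990)-(-1)=-989
halt.

-982080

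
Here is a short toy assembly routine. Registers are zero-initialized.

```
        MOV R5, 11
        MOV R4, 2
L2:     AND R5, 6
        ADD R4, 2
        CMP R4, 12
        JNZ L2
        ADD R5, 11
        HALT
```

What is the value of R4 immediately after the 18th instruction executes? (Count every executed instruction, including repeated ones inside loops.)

10

after MOV R5, 11: R5=11
after MOV R4, 2: R4=2
after AND R5, 6: R5=11&6=2
after ADD R4, 2: R4=2+2=4
CMP R4, 12  (cmp 4,12)
JNZ L2: taken
after AND R5, 6: R5=2&6=2
after ADD R4, 2: R4=4+2=6
CMP R4, 12  (cmp 6,12)
JNZ L2: taken
after AND R5, 6: R5=2&6=2
after ADD R4, 2: R4=6+2=8
CMP R4, 12  (cmp 8,12)
JNZ L2: taken
after AND R5, 6: R5=2&6=2
after ADD R4, 2: R4=8+2=10
CMP R4, 12  (cmp 10,12)
JNZ L2: taken
After step 18: R4 = 10.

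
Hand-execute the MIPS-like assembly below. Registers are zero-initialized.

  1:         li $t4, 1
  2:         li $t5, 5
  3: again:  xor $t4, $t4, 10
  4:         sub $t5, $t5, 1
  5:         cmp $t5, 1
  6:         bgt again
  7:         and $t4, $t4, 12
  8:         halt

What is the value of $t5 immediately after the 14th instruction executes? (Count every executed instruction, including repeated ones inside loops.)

after li $t4, 1: $t4=1
after li $t5, 5: $t5=5
after xor $t4, $t4, 10: $t4=1^10=11
after sub $t5, $t5, 1: $t5=5-1=4
cmp $t5, 1  (cmp 4,1)
bgt again: taken
after xor $t4, $t4, 10: $t4=11^10=1
after sub $t5, $t5, 1: $t5=4-1=3
cmp $t5, 1  (cmp 3,1)
bgt again: taken
after xor $t4, $t4, 10: $t4=1^10=11
after sub $t5, $t5, 1: $t5=3-1=2
cmp $t5, 1  (cmp 2,1)
bgt again: taken
After step 14: $t5 = 2.

2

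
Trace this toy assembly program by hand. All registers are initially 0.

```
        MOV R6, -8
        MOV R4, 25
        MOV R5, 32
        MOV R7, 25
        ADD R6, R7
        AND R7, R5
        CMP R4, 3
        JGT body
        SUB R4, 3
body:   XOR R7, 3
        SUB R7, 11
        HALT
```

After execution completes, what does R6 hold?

R6=-8
R4=25
R5=32
R7=25
R6=(-8)+25=17
R7=25&32=0
CMP R4, 3  (cmp 25,3)
JGT body: taken
R7=0^3=3
R7=3-11=-8
halt.

17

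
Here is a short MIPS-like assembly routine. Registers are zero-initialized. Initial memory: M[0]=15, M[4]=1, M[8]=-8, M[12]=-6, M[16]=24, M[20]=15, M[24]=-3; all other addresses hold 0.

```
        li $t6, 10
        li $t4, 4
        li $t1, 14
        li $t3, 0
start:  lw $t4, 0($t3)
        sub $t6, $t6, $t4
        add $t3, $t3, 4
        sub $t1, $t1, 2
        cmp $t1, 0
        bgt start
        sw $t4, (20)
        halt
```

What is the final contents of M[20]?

-3

$t6=10
$t4=4
$t1=14
$t3=0
$t4=M[0]=15
$t6=10-15=-5
$t3=0+4=4
$t1=14-2=12
cmp $t1, 0  (cmp 12,0)
bgt start: taken
$t4=M[4]=1
$t6=(-5)-1=-6
$t3=4+4=8
$t1=12-2=10
cmp $t1, 0  (cmp 10,0)
bgt start: taken
$t4=M[8]=-8
$t6=(-6)-(-8)=2
$t3=8+4=12
$t1=10-2=8
cmp $t1, 0  (cmp 8,0)
bgt start: taken
$t4=M[12]=-6
$t6=2-(-6)=8
$t3=12+4=16
$t1=8-2=6
cmp $t1, 0  (cmp 6,0)
bgt start: taken
$t4=M[16]=24
$t6=8-24=-16
$t3=16+4=20
$t1=6-2=4
cmp $t1, 0  (cmp 4,0)
bgt start: taken
$t4=M[20]=15
$t6=(-16)-15=-31
$t3=20+4=24
$t1=4-2=2
cmp $t1, 0  (cmp 2,0)
bgt start: taken
$t4=M[24]=-3
$t6=(-31)-(-3)=-28
$t3=24+4=28
$t1=2-2=0
cmp $t1, 0  (cmp 0,0)
bgt start: not taken
sw $t4, (20) → M[20]=-3
halt.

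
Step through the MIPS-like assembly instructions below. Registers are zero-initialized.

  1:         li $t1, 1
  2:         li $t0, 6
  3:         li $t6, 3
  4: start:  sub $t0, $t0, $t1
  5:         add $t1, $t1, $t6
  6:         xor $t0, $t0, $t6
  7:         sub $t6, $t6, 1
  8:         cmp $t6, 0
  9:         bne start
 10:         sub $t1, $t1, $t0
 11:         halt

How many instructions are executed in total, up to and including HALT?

23

$t1=1
$t0=6
$t6=3
$t0=6-1=5
$t1=1+3=4
$t0=5^3=6
$t6=3-1=2
cmp $t6, 0  (cmp 2,0)
bne start: taken
$t0=6-4=2
$t1=4+2=6
$t0=2^2=0
$t6=2-1=1
cmp $t6, 0  (cmp 1,0)
bne start: taken
$t0=0-6=-6
$t1=6+1=7
$t0=(-6)^1=-5
$t6=1-1=0
cmp $t6, 0  (cmp 0,0)
bne start: not taken
$t1=7-(-5)=12
halt.
Total executed instructions: 23.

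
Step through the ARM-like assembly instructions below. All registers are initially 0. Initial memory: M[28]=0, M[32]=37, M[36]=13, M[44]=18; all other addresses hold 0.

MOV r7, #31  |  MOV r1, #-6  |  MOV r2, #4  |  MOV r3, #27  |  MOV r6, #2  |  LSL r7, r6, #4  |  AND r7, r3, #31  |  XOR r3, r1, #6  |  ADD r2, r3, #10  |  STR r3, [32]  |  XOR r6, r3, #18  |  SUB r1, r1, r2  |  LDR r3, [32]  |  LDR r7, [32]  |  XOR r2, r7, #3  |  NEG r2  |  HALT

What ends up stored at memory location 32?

-4

r7=31
r1=-6
r2=4
r3=27
r6=2
r7=2<<4=32
r7=27&31=27
r3=(-6)^6=-4
r2=(-4)+10=6
STR r3, [32] → M[32]=-4
r6=(-4)^18=-18
r1=(-6)-6=-12
r3=M[32]=-4
r7=M[32]=-4
r2=(-4)^3=-1
r2=-(-1)=1
halt.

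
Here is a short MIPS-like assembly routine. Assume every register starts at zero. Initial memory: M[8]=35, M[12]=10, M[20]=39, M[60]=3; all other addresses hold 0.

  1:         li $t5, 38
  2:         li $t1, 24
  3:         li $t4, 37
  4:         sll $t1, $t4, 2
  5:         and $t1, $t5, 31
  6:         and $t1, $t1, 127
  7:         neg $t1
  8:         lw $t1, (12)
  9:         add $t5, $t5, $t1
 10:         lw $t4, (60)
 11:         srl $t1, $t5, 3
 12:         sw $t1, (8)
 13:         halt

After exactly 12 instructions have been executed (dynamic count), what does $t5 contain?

$t5=38
$t1=24
$t4=37
$t1=37<<2=148
$t1=38&31=6
$t1=6&127=6
$t1=-(6)=-6
$t1=M[12]=10
$t5=38+10=48
$t4=M[60]=3
$t1=48>>3=6
sw $t1, (8) → M[8]=6
After step 12: $t5 = 48.

48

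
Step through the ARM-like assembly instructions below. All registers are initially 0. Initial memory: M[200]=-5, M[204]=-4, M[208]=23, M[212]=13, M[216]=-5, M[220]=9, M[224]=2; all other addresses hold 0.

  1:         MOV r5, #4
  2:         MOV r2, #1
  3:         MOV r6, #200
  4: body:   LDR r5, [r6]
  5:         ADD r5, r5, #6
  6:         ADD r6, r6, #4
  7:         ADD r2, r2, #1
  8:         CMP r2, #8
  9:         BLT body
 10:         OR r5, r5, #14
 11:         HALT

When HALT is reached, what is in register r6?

MOV r5, #4 → r5=4
MOV r2, #1 → r2=1
MOV r6, #200 → r6=200
LDR r5, [r6] → r5=M[200]=-5
ADD r5, r5, #6 → r5=(-5)+6=1
ADD r6, r6, #4 → r6=200+4=204
ADD r2, r2, #1 → r2=1+1=2
CMP r2, #8  (cmp 2,8)
BLT body: taken
LDR r5, [r6] → r5=M[204]=-4
ADD r5, r5, #6 → r5=(-4)+6=2
ADD r6, r6, #4 → r6=204+4=208
ADD r2, r2, #1 → r2=2+1=3
CMP r2, #8  (cmp 3,8)
BLT body: taken
LDR r5, [r6] → r5=M[208]=23
ADD r5, r5, #6 → r5=23+6=29
ADD r6, r6, #4 → r6=208+4=212
ADD r2, r2, #1 → r2=3+1=4
CMP r2, #8  (cmp 4,8)
BLT body: taken
LDR r5, [r6] → r5=M[212]=13
ADD r5, r5, #6 → r5=13+6=19
ADD r6, r6, #4 → r6=212+4=216
ADD r2, r2, #1 → r2=4+1=5
CMP r2, #8  (cmp 5,8)
BLT body: taken
LDR r5, [r6] → r5=M[216]=-5
ADD r5, r5, #6 → r5=(-5)+6=1
ADD r6, r6, #4 → r6=216+4=220
ADD r2, r2, #1 → r2=5+1=6
CMP r2, #8  (cmp 6,8)
BLT body: taken
LDR r5, [r6] → r5=M[220]=9
ADD r5, r5, #6 → r5=9+6=15
ADD r6, r6, #4 → r6=220+4=224
ADD r2, r2, #1 → r2=6+1=7
CMP r2, #8  (cmp 7,8)
BLT body: taken
LDR r5, [r6] → r5=M[224]=2
ADD r5, r5, #6 → r5=2+6=8
ADD r6, r6, #4 → r6=224+4=228
ADD r2, r2, #1 → r2=7+1=8
CMP r2, #8  (cmp 8,8)
BLT body: not taken
OR r5, r5, #14 → r5=8|14=14
halt.

228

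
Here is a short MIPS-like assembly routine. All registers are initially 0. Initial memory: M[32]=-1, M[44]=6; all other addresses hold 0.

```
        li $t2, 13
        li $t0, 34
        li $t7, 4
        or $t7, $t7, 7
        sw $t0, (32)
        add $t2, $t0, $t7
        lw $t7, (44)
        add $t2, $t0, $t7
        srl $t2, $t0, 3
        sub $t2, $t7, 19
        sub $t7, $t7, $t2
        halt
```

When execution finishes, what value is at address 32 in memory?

34

$t2=13
$t0=34
$t7=4
$t7=4|7=7
sw $t0, (32) → M[32]=34
$t2=34+7=41
$t7=M[44]=6
$t2=34+6=40
$t2=34>>3=4
$t2=6-19=-13
$t7=6-(-13)=19
halt.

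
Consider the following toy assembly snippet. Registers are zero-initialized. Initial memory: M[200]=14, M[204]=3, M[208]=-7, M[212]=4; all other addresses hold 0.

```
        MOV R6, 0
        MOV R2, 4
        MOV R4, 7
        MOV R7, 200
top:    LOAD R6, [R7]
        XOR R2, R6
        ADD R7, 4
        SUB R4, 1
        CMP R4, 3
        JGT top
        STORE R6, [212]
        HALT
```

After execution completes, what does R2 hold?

-12

R6=0
R2=4
R4=7
R7=200
R6=M[200]=14
R2=4^14=10
R7=200+4=204
R4=7-1=6
CMP R4, 3  (cmp 6,3)
JGT top: taken
R6=M[204]=3
R2=10^3=9
R7=204+4=208
R4=6-1=5
CMP R4, 3  (cmp 5,3)
JGT top: taken
R6=M[208]=-7
R2=9^(-7)=-16
R7=208+4=212
R4=5-1=4
CMP R4, 3  (cmp 4,3)
JGT top: taken
R6=M[212]=4
R2=(-16)^4=-12
R7=212+4=216
R4=4-1=3
CMP R4, 3  (cmp 3,3)
JGT top: not taken
STORE R6, [212] → M[212]=4
halt.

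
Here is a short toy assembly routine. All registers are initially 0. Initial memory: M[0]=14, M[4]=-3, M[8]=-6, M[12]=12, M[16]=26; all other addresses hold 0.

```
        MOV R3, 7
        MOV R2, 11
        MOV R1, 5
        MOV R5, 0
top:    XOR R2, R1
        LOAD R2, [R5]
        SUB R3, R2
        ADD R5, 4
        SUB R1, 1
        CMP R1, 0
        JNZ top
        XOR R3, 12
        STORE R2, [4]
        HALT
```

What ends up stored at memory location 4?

MOV R3, 7 → R3=7
MOV R2, 11 → R2=11
MOV R1, 5 → R1=5
MOV R5, 0 → R5=0
XOR R2, R1 → R2=11^5=14
LOAD R2, [R5] → R2=M[0]=14
SUB R3, R2 → R3=7-14=-7
ADD R5, 4 → R5=0+4=4
SUB R1, 1 → R1=5-1=4
CMP R1, 0  (cmp 4,0)
JNZ top: taken
XOR R2, R1 → R2=14^4=10
LOAD R2, [R5] → R2=M[4]=-3
SUB R3, R2 → R3=(-7)-(-3)=-4
ADD R5, 4 → R5=4+4=8
SUB R1, 1 → R1=4-1=3
CMP R1, 0  (cmp 3,0)
JNZ top: taken
XOR R2, R1 → R2=(-3)^3=-2
LOAD R2, [R5] → R2=M[8]=-6
SUB R3, R2 → R3=(-4)-(-6)=2
ADD R5, 4 → R5=8+4=12
SUB R1, 1 → R1=3-1=2
CMP R1, 0  (cmp 2,0)
JNZ top: taken
XOR R2, R1 → R2=(-6)^2=-8
LOAD R2, [R5] → R2=M[12]=12
SUB R3, R2 → R3=2-12=-10
ADD R5, 4 → R5=12+4=16
SUB R1, 1 → R1=2-1=1
CMP R1, 0  (cmp 1,0)
JNZ top: taken
XOR R2, R1 → R2=12^1=13
LOAD R2, [R5] → R2=M[16]=26
SUB R3, R2 → R3=(-10)-26=-36
ADD R5, 4 → R5=16+4=20
SUB R1, 1 → R1=1-1=0
CMP R1, 0  (cmp 0,0)
JNZ top: not taken
XOR R3, 12 → R3=(-36)^12=-48
STORE R2, [4] → M[4]=26
halt.

26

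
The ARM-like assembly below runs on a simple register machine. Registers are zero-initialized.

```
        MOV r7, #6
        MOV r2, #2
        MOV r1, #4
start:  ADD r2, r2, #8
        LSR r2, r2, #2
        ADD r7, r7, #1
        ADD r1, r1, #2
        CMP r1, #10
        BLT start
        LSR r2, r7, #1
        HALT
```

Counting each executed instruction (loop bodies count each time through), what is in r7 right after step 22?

MOV r7, #6 → r7=6
MOV r2, #2 → r2=2
MOV r1, #4 → r1=4
ADD r2, r2, #8 → r2=2+8=10
LSR r2, r2, #2 → r2=10>>2=2
ADD r7, r7, #1 → r7=6+1=7
ADD r1, r1, #2 → r1=4+2=6
CMP r1, #10  (cmp 6,10)
BLT start: taken
ADD r2, r2, #8 → r2=2+8=10
LSR r2, r2, #2 → r2=10>>2=2
ADD r7, r7, #1 → r7=7+1=8
ADD r1, r1, #2 → r1=6+2=8
CMP r1, #10  (cmp 8,10)
BLT start: taken
ADD r2, r2, #8 → r2=2+8=10
LSR r2, r2, #2 → r2=10>>2=2
ADD r7, r7, #1 → r7=8+1=9
ADD r1, r1, #2 → r1=8+2=10
CMP r1, #10  (cmp 10,10)
BLT start: not taken
LSR r2, r7, #1 → r2=9>>1=4
After step 22: r7 = 9.

9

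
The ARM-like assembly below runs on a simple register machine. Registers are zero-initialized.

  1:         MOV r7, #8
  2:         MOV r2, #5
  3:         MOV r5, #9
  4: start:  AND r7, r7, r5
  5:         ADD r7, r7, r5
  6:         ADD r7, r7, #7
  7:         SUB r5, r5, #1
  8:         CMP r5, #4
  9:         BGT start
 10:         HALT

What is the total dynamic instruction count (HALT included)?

34

r7=8
r2=5
r5=9
r7=8&9=8
r7=8+9=17
r7=17+7=24
r5=9-1=8
CMP r5, #4  (cmp 8,4)
BGT start: taken
r7=24&8=8
r7=8+8=16
r7=16+7=23
r5=8-1=7
CMP r5, #4  (cmp 7,4)
BGT start: taken
r7=23&7=7
r7=7+7=14
r7=14+7=21
r5=7-1=6
CMP r5, #4  (cmp 6,4)
BGT start: taken
r7=21&6=4
r7=4+6=10
r7=10+7=17
r5=6-1=5
CMP r5, #4  (cmp 5,4)
BGT start: taken
r7=17&5=1
r7=1+5=6
r7=6+7=13
r5=5-1=4
CMP r5, #4  (cmp 4,4)
BGT start: not taken
halt.
Total executed instructions: 34.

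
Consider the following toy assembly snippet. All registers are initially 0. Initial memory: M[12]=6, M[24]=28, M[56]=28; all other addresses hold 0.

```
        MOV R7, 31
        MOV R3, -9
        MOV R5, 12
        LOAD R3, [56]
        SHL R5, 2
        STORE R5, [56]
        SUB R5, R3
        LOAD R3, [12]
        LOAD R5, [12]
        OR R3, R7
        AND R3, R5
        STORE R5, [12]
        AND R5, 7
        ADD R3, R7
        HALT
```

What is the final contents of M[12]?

6

R7=31
R3=-9
R5=12
R3=M[56]=28
R5=12<<2=48
STORE R5, [56] → M[56]=48
R5=48-28=20
R3=M[12]=6
R5=M[12]=6
R3=6|31=31
R3=31&6=6
STORE R5, [12] → M[12]=6
R5=6&7=6
R3=6+31=37
halt.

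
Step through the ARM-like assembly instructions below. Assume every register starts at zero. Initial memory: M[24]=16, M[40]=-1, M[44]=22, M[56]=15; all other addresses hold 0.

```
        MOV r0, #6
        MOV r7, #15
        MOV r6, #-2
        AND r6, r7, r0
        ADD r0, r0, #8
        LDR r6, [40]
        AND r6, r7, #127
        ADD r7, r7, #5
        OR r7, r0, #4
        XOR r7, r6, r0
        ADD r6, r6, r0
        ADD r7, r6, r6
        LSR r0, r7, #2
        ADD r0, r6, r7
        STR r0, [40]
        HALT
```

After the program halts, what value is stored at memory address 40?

r0=6
r7=15
r6=-2
r6=15&6=6
r0=6+8=14
r6=M[40]=-1
r6=15&127=15
r7=15+5=20
r7=14|4=14
r7=15^14=1
r6=15+14=29
r7=29+29=58
r0=58>>2=14
r0=29+58=87
STR r0, [40] → M[40]=87
halt.

87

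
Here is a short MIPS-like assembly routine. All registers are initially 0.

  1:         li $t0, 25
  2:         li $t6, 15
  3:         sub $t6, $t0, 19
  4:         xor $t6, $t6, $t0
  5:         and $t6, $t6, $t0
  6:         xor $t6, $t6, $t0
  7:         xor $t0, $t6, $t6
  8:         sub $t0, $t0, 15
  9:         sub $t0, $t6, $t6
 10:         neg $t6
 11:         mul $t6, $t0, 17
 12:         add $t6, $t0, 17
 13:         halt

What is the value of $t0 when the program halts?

0

after li $t0, 25: $t0=25
after li $t6, 15: $t6=15
after sub $t6, $t0, 19: $t6=25-19=6
after xor $t6, $t6, $t0: $t6=6^25=31
after and $t6, $t6, $t0: $t6=31&25=25
after xor $t6, $t6, $t0: $t6=25^25=0
after xor $t0, $t6, $t6: $t0=0^0=0
after sub $t0, $t0, 15: $t0=0-15=-15
after sub $t0, $t6, $t6: $t0=0-0=0
after neg $t6: $t6=-(0)=0
after mul $t6, $t0, 17: $t6=0*17=0
after add $t6, $t0, 17: $t6=0+17=17
halt.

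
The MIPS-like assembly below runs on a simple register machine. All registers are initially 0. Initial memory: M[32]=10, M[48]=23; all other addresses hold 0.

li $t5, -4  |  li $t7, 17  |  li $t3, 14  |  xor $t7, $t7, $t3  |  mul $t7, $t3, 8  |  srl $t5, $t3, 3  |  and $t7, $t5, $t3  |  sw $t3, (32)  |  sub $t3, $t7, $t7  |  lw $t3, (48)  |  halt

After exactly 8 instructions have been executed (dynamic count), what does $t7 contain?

after li $t5, -4: $t5=-4
after li $t7, 17: $t7=17
after li $t3, 14: $t3=14
after xor $t7, $t7, $t3: $t7=17^14=31
after mul $t7, $t3, 8: $t7=14*8=112
after srl $t5, $t3, 3: $t5=14>>3=1
after and $t7, $t5, $t3: $t7=1&14=0
sw $t3, (32) → M[32]=14
After step 8: $t7 = 0.

0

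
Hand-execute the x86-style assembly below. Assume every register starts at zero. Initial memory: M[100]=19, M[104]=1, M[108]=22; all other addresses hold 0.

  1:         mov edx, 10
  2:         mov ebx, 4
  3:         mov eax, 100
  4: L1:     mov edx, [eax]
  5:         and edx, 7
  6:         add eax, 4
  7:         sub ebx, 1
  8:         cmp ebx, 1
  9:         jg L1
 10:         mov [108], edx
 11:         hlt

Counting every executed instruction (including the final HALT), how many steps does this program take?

edx=10
ebx=4
eax=100
edx=M[100]=19
edx=19&7=3
eax=100+4=104
ebx=4-1=3
cmp ebx, 1  (cmp 3,1)
jg L1: taken
edx=M[104]=1
edx=1&7=1
eax=104+4=108
ebx=3-1=2
cmp ebx, 1  (cmp 2,1)
jg L1: taken
edx=M[108]=22
edx=22&7=6
eax=108+4=112
ebx=2-1=1
cmp ebx, 1  (cmp 1,1)
jg L1: not taken
mov [108], edx → M[108]=6
halt.
Total executed instructions: 23.

23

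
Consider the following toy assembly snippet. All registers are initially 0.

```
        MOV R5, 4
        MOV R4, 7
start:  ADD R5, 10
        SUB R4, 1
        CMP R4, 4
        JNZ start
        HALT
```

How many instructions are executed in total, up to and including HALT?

MOV R5, 4 → R5=4
MOV R4, 7 → R4=7
ADD R5, 10 → R5=4+10=14
SUB R4, 1 → R4=7-1=6
CMP R4, 4  (cmp 6,4)
JNZ start: taken
ADD R5, 10 → R5=14+10=24
SUB R4, 1 → R4=6-1=5
CMP R4, 4  (cmp 5,4)
JNZ start: taken
ADD R5, 10 → R5=24+10=34
SUB R4, 1 → R4=5-1=4
CMP R4, 4  (cmp 4,4)
JNZ start: not taken
halt.
Total executed instructions: 15.

15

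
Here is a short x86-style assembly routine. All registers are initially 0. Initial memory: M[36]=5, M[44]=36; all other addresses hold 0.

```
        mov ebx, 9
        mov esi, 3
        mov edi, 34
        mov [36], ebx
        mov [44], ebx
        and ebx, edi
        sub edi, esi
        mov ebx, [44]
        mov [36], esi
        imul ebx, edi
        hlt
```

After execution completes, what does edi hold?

ebx=9
esi=3
edi=34
mov [36], ebx → M[36]=9
mov [44], ebx → M[44]=9
ebx=9&34=0
edi=34-3=31
ebx=M[44]=9
mov [36], esi → M[36]=3
ebx=9*31=279
halt.

31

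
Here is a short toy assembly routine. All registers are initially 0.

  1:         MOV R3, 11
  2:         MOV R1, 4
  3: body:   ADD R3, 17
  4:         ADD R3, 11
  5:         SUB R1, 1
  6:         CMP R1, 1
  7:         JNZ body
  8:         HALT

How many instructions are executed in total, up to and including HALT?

MOV R3, 11 → R3=11
MOV R1, 4 → R1=4
ADD R3, 17 → R3=11+17=28
ADD R3, 11 → R3=28+11=39
SUB R1, 1 → R1=4-1=3
CMP R1, 1  (cmp 3,1)
JNZ body: taken
ADD R3, 17 → R3=39+17=56
ADD R3, 11 → R3=56+11=67
SUB R1, 1 → R1=3-1=2
CMP R1, 1  (cmp 2,1)
JNZ body: taken
ADD R3, 17 → R3=67+17=84
ADD R3, 11 → R3=84+11=95
SUB R1, 1 → R1=2-1=1
CMP R1, 1  (cmp 1,1)
JNZ body: not taken
halt.
Total executed instructions: 18.

18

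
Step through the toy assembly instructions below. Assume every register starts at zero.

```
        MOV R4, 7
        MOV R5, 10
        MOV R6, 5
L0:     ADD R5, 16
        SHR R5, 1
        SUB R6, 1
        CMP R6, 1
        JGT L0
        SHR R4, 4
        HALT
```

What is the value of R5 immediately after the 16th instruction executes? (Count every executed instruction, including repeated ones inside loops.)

15

after MOV R4, 7: R4=7
after MOV R5, 10: R5=10
after MOV R6, 5: R6=5
after ADD R5, 16: R5=10+16=26
after SHR R5, 1: R5=26>>1=13
after SUB R6, 1: R6=5-1=4
CMP R6, 1  (cmp 4,1)
JGT L0: taken
after ADD R5, 16: R5=13+16=29
after SHR R5, 1: R5=29>>1=14
after SUB R6, 1: R6=4-1=3
CMP R6, 1  (cmp 3,1)
JGT L0: taken
after ADD R5, 16: R5=14+16=30
after SHR R5, 1: R5=30>>1=15
after SUB R6, 1: R6=3-1=2
After step 16: R5 = 15.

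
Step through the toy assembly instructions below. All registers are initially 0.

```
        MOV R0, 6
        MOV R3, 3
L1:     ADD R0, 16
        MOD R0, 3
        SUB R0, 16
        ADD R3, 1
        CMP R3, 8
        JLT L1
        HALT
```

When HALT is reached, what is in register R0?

MOV R0, 6 → R0=6
MOV R3, 3 → R3=3
ADD R0, 16 → R0=6+16=22
MOD R0, 3 → R0=22%3=1
SUB R0, 16 → R0=1-16=-15
ADD R3, 1 → R3=3+1=4
CMP R3, 8  (cmp 4,8)
JLT L1: taken
ADD R0, 16 → R0=(-15)+16=1
MOD R0, 3 → R0=1%3=1
SUB R0, 16 → R0=1-16=-15
ADD R3, 1 → R3=4+1=5
CMP R3, 8  (cmp 5,8)
JLT L1: taken
ADD R0, 16 → R0=(-15)+16=1
MOD R0, 3 → R0=1%3=1
SUB R0, 16 → R0=1-16=-15
ADD R3, 1 → R3=5+1=6
CMP R3, 8  (cmp 6,8)
JLT L1: taken
ADD R0, 16 → R0=(-15)+16=1
MOD R0, 3 → R0=1%3=1
SUB R0, 16 → R0=1-16=-15
ADD R3, 1 → R3=6+1=7
CMP R3, 8  (cmp 7,8)
JLT L1: taken
ADD R0, 16 → R0=(-15)+16=1
MOD R0, 3 → R0=1%3=1
SUB R0, 16 → R0=1-16=-15
ADD R3, 1 → R3=7+1=8
CMP R3, 8  (cmp 8,8)
JLT L1: not taken
halt.

-15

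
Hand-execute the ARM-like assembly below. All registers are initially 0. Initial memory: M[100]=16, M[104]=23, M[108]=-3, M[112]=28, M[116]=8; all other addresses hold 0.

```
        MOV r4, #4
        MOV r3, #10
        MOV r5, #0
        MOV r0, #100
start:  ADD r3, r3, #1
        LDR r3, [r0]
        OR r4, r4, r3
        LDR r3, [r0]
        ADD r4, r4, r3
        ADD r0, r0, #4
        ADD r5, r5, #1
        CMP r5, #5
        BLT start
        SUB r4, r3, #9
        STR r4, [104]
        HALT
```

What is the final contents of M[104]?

-1

after MOV r4, #4: r4=4
after MOV r3, #10: r3=10
after MOV r5, #0: r5=0
after MOV r0, #100: r0=100
after ADD r3, r3, #1: r3=10+1=11
after LDR r3, [r0]: r3=M[100]=16
after OR r4, r4, r3: r4=4|16=20
after LDR r3, [r0]: r3=M[100]=16
after ADD r4, r4, r3: r4=20+16=36
after ADD r0, r0, #4: r0=100+4=104
after ADD r5, r5, #1: r5=0+1=1
CMP r5, #5  (cmp 1,5)
BLT start: taken
after ADD r3, r3, #1: r3=16+1=17
after LDR r3, [r0]: r3=M[104]=23
after OR r4, r4, r3: r4=36|23=55
after LDR r3, [r0]: r3=M[104]=23
after ADD r4, r4, r3: r4=55+23=78
after ADD r0, r0, #4: r0=104+4=108
after ADD r5, r5, #1: r5=1+1=2
CMP r5, #5  (cmp 2,5)
BLT start: taken
after ADD r3, r3, #1: r3=23+1=24
after LDR r3, [r0]: r3=M[108]=-3
after OR r4, r4, r3: r4=78|(-3)=-1
after LDR r3, [r0]: r3=M[108]=-3
after ADD r4, r4, r3: r4=(-1)+(-3)=-4
after ADD r0, r0, #4: r0=108+4=112
after ADD r5, r5, #1: r5=2+1=3
CMP r5, #5  (cmp 3,5)
BLT start: taken
after ADD r3, r3, #1: r3=(-3)+1=-2
after LDR r3, [r0]: r3=M[112]=28
after OR r4, r4, r3: r4=(-4)|28=-4
after LDR r3, [r0]: r3=M[112]=28
after ADD r4, r4, r3: r4=(-4)+28=24
after ADD r0, r0, #4: r0=112+4=116
after ADD r5, r5, #1: r5=3+1=4
CMP r5, #5  (cmp 4,5)
BLT start: taken
after ADD r3, r3, #1: r3=28+1=29
after LDR r3, [r0]: r3=M[116]=8
after OR r4, r4, r3: r4=24|8=24
after LDR r3, [r0]: r3=M[116]=8
after ADD r4, r4, r3: r4=24+8=32
after ADD r0, r0, #4: r0=116+4=120
after ADD r5, r5, #1: r5=4+1=5
CMP r5, #5  (cmp 5,5)
BLT start: not taken
after SUB r4, r3, #9: r4=8-9=-1
STR r4, [104] → M[104]=-1
halt.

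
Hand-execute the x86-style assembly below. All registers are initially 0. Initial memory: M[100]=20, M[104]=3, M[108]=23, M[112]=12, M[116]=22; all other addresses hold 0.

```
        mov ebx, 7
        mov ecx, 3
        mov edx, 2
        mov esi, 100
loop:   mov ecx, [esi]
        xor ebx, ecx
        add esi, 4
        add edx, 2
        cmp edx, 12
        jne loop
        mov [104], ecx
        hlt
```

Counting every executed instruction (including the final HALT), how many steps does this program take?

ebx=7
ecx=3
edx=2
esi=100
ecx=M[100]=20
ebx=7^20=19
esi=100+4=104
edx=2+2=4
cmp edx, 12  (cmp 4,12)
jne loop: taken
ecx=M[104]=3
ebx=19^3=16
esi=104+4=108
edx=4+2=6
cmp edx, 12  (cmp 6,12)
jne loop: taken
ecx=M[108]=23
ebx=16^23=7
esi=108+4=112
edx=6+2=8
cmp edx, 12  (cmp 8,12)
jne loop: taken
ecx=M[112]=12
ebx=7^12=11
esi=112+4=116
edx=8+2=10
cmp edx, 12  (cmp 10,12)
jne loop: taken
ecx=M[116]=22
ebx=11^22=29
esi=116+4=120
edx=10+2=12
cmp edx, 12  (cmp 12,12)
jne loop: not taken
mov [104], ecx → M[104]=22
halt.
Total executed instructions: 36.

36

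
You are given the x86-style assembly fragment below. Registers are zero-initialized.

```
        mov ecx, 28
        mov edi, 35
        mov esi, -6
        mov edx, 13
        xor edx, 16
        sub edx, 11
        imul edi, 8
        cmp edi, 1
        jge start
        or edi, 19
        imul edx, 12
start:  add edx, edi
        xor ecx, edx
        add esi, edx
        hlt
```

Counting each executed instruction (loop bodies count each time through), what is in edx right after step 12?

298

after mov ecx, 28: ecx=28
after mov edi, 35: edi=35
after mov esi, -6: esi=-6
after mov edx, 13: edx=13
after xor edx, 16: edx=13^16=29
after sub edx, 11: edx=29-11=18
after imul edi, 8: edi=35*8=280
cmp edi, 1  (cmp 280,1)
jge start: taken
after add edx, edi: edx=18+280=298
after xor ecx, edx: ecx=28^298=310
after add esi, edx: esi=(-6)+298=292
After step 12: edx = 298.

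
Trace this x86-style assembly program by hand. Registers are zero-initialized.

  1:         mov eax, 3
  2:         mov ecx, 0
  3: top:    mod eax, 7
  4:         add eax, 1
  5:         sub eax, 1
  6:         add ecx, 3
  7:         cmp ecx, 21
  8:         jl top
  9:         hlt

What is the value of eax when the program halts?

3

after mov eax, 3: eax=3
after mov ecx, 0: ecx=0
after mod eax, 7: eax=3%7=3
after add eax, 1: eax=3+1=4
after sub eax, 1: eax=4-1=3
after add ecx, 3: ecx=0+3=3
cmp ecx, 21  (cmp 3,21)
jl top: taken
after mod eax, 7: eax=3%7=3
after add eax, 1: eax=3+1=4
after sub eax, 1: eax=4-1=3
after add ecx, 3: ecx=3+3=6
cmp ecx, 21  (cmp 6,21)
jl top: taken
after mod eax, 7: eax=3%7=3
after add eax, 1: eax=3+1=4
after sub eax, 1: eax=4-1=3
after add ecx, 3: ecx=6+3=9
cmp ecx, 21  (cmp 9,21)
jl top: taken
after mod eax, 7: eax=3%7=3
after add eax, 1: eax=3+1=4
after sub eax, 1: eax=4-1=3
after add ecx, 3: ecx=9+3=12
cmp ecx, 21  (cmp 12,21)
jl top: taken
after mod eax, 7: eax=3%7=3
after add eax, 1: eax=3+1=4
after sub eax, 1: eax=4-1=3
after add ecx, 3: ecx=12+3=15
cmp ecx, 21  (cmp 15,21)
jl top: taken
after mod eax, 7: eax=3%7=3
after add eax, 1: eax=3+1=4
after sub eax, 1: eax=4-1=3
after add ecx, 3: ecx=15+3=18
cmp ecx, 21  (cmp 18,21)
jl top: taken
after mod eax, 7: eax=3%7=3
after add eax, 1: eax=3+1=4
after sub eax, 1: eax=4-1=3
after add ecx, 3: ecx=18+3=21
cmp ecx, 21  (cmp 21,21)
jl top: not taken
halt.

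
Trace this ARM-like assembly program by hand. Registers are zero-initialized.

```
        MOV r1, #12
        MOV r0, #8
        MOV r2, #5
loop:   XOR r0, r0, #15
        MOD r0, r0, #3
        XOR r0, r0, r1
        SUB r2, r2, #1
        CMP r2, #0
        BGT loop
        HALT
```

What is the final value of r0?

r1=12
r0=8
r2=5
r0=8^15=7
r0=7%3=1
r0=1^12=13
r2=5-1=4
CMP r2, #0  (cmp 4,0)
BGT loop: taken
r0=13^15=2
r0=2%3=2
r0=2^12=14
r2=4-1=3
CMP r2, #0  (cmp 3,0)
BGT loop: taken
r0=14^15=1
r0=1%3=1
r0=1^12=13
r2=3-1=2
CMP r2, #0  (cmp 2,0)
BGT loop: taken
r0=13^15=2
r0=2%3=2
r0=2^12=14
r2=2-1=1
CMP r2, #0  (cmp 1,0)
BGT loop: taken
r0=14^15=1
r0=1%3=1
r0=1^12=13
r2=1-1=0
CMP r2, #0  (cmp 0,0)
BGT loop: not taken
halt.

13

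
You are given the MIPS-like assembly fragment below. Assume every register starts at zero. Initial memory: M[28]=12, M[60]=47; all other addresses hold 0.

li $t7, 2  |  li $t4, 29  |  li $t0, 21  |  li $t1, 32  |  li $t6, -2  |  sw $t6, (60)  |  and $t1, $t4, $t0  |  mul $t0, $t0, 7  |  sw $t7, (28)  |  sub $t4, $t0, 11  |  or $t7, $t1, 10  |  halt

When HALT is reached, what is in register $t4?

136

after li $t7, 2: $t7=2
after li $t4, 29: $t4=29
after li $t0, 21: $t0=21
after li $t1, 32: $t1=32
after li $t6, -2: $t6=-2
sw $t6, (60) → M[60]=-2
after and $t1, $t4, $t0: $t1=29&21=21
after mul $t0, $t0, 7: $t0=21*7=147
sw $t7, (28) → M[28]=2
after sub $t4, $t0, 11: $t4=147-11=136
after or $t7, $t1, 10: $t7=21|10=31
halt.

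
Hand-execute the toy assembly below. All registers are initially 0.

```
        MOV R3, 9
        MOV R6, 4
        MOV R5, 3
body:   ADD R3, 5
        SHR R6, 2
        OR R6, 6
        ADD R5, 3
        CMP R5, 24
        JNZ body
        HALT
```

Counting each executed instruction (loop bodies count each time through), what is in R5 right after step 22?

MOV R3, 9 → R3=9
MOV R6, 4 → R6=4
MOV R5, 3 → R5=3
ADD R3, 5 → R3=9+5=14
SHR R6, 2 → R6=4>>2=1
OR R6, 6 → R6=1|6=7
ADD R5, 3 → R5=3+3=6
CMP R5, 24  (cmp 6,24)
JNZ body: taken
ADD R3, 5 → R3=14+5=19
SHR R6, 2 → R6=7>>2=1
OR R6, 6 → R6=1|6=7
ADD R5, 3 → R5=6+3=9
CMP R5, 24  (cmp 9,24)
JNZ body: taken
ADD R3, 5 → R3=19+5=24
SHR R6, 2 → R6=7>>2=1
OR R6, 6 → R6=1|6=7
ADD R5, 3 → R5=9+3=12
CMP R5, 24  (cmp 12,24)
JNZ body: taken
ADD R3, 5 → R3=24+5=29
After step 22: R5 = 12.

12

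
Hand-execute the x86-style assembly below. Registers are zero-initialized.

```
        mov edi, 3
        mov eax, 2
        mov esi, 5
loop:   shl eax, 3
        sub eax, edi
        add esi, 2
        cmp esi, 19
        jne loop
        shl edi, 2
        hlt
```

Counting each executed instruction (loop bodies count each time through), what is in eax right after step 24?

mov edi, 3 → edi=3
mov eax, 2 → eax=2
mov esi, 5 → esi=5
shl eax, 3 → eax=2<<3=16
sub eax, edi → eax=16-3=13
add esi, 2 → esi=5+2=7
cmp esi, 19  (cmp 7,19)
jne loop: taken
shl eax, 3 → eax=13<<3=104
sub eax, edi → eax=104-3=101
add esi, 2 → esi=7+2=9
cmp esi, 19  (cmp 9,19)
jne loop: taken
shl eax, 3 → eax=101<<3=808
sub eax, edi → eax=808-3=805
add esi, 2 → esi=9+2=11
cmp esi, 19  (cmp 11,19)
jne loop: taken
shl eax, 3 → eax=805<<3=6440
sub eax, edi → eax=6440-3=6437
add esi, 2 → esi=11+2=13
cmp esi, 19  (cmp 13,19)
jne loop: taken
shl eax, 3 → eax=6437<<3=51496
After step 24: eax = 51496.

51496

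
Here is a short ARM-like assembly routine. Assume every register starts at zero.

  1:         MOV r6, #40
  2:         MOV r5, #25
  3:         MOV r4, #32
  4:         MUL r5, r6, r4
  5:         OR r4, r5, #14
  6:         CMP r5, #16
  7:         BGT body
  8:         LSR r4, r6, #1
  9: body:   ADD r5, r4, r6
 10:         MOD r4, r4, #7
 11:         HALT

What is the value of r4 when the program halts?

MOV r6, #40 → r6=40
MOV r5, #25 → r5=25
MOV r4, #32 → r4=32
MUL r5, r6, r4 → r5=40*32=1280
OR r4, r5, #14 → r4=1280|14=1294
CMP r5, #16  (cmp 1280,16)
BGT body: taken
ADD r5, r4, r6 → r5=1294+40=1334
MOD r4, r4, #7 → r4=1294%7=6
halt.

6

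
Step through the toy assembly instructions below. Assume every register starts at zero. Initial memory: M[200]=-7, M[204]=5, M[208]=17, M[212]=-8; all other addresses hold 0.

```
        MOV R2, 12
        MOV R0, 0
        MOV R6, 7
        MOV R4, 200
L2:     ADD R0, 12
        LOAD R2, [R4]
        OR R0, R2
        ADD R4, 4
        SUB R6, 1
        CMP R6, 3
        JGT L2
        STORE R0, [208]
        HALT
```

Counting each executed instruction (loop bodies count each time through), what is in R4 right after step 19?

208

after MOV R2, 12: R2=12
after MOV R0, 0: R0=0
after MOV R6, 7: R6=7
after MOV R4, 200: R4=200
after ADD R0, 12: R0=0+12=12
after LOAD R2, [R4]: R2=M[200]=-7
after OR R0, R2: R0=12|(-7)=-3
after ADD R4, 4: R4=200+4=204
after SUB R6, 1: R6=7-1=6
CMP R6, 3  (cmp 6,3)
JGT L2: taken
after ADD R0, 12: R0=(-3)+12=9
after LOAD R2, [R4]: R2=M[204]=5
after OR R0, R2: R0=9|5=13
after ADD R4, 4: R4=204+4=208
after SUB R6, 1: R6=6-1=5
CMP R6, 3  (cmp 5,3)
JGT L2: taken
after ADD R0, 12: R0=13+12=25
After step 19: R4 = 208.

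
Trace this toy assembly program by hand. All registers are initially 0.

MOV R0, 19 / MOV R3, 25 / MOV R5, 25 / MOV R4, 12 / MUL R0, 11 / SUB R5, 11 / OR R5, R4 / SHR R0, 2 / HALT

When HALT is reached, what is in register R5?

14

after MOV R0, 19: R0=19
after MOV R3, 25: R3=25
after MOV R5, 25: R5=25
after MOV R4, 12: R4=12
after MUL R0, 11: R0=19*11=209
after SUB R5, 11: R5=25-11=14
after OR R5, R4: R5=14|12=14
after SHR R0, 2: R0=209>>2=52
halt.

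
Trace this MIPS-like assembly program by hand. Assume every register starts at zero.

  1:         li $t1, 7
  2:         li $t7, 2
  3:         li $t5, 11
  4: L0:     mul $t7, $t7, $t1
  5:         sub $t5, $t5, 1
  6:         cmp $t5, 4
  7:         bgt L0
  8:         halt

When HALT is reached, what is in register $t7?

after li $t1, 7: $t1=7
after li $t7, 2: $t7=2
after li $t5, 11: $t5=11
after mul $t7, $t7, $t1: $t7=2*7=14
after sub $t5, $t5, 1: $t5=11-1=10
cmp $t5, 4  (cmp 10,4)
bgt L0: taken
after mul $t7, $t7, $t1: $t7=14*7=98
after sub $t5, $t5, 1: $t5=10-1=9
cmp $t5, 4  (cmp 9,4)
bgt L0: taken
after mul $t7, $t7, $t1: $t7=98*7=686
after sub $t5, $t5, 1: $t5=9-1=8
cmp $t5, 4  (cmp 8,4)
bgt L0: taken
after mul $t7, $t7, $t1: $t7=686*7=4802
after sub $t5, $t5, 1: $t5=8-1=7
cmp $t5, 4  (cmp 7,4)
bgt L0: taken
after mul $t7, $t7, $t1: $t7=4802*7=33614
after sub $t5, $t5, 1: $t5=7-1=6
cmp $t5, 4  (cmp 6,4)
bgt L0: taken
after mul $t7, $t7, $t1: $t7=33614*7=235298
after sub $t5, $t5, 1: $t5=6-1=5
cmp $t5, 4  (cmp 5,4)
bgt L0: taken
after mul $t7, $t7, $t1: $t7=235298*7=1647086
after sub $t5, $t5, 1: $t5=5-1=4
cmp $t5, 4  (cmp 4,4)
bgt L0: not taken
halt.

1647086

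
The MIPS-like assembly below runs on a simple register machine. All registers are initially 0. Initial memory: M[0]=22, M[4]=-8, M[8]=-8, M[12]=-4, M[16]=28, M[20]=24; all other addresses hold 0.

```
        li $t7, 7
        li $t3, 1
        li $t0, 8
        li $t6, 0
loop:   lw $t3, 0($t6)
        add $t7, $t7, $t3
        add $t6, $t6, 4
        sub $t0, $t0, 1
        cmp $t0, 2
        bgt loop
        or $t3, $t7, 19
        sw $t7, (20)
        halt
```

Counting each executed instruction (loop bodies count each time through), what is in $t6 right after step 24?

12

after li $t7, 7: $t7=7
after li $t3, 1: $t3=1
after li $t0, 8: $t0=8
after li $t6, 0: $t6=0
after lw $t3, 0($t6): $t3=M[0]=22
after add $t7, $t7, $t3: $t7=7+22=29
after add $t6, $t6, 4: $t6=0+4=4
after sub $t0, $t0, 1: $t0=8-1=7
cmp $t0, 2  (cmp 7,2)
bgt loop: taken
after lw $t3, 0($t6): $t3=M[4]=-8
after add $t7, $t7, $t3: $t7=29+(-8)=21
after add $t6, $t6, 4: $t6=4+4=8
after sub $t0, $t0, 1: $t0=7-1=6
cmp $t0, 2  (cmp 6,2)
bgt loop: taken
after lw $t3, 0($t6): $t3=M[8]=-8
after add $t7, $t7, $t3: $t7=21+(-8)=13
after add $t6, $t6, 4: $t6=8+4=12
after sub $t0, $t0, 1: $t0=6-1=5
cmp $t0, 2  (cmp 5,2)
bgt loop: taken
after lw $t3, 0($t6): $t3=M[12]=-4
after add $t7, $t7, $t3: $t7=13+(-4)=9
After step 24: $t6 = 12.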